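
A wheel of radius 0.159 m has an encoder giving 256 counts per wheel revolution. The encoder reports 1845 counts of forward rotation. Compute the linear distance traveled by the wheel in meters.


revs = 1845/256 = 7.207031
d = revs * 2*pi*r = 7.207031 * 2*pi*0.159 = 7.2000

7.2000 m


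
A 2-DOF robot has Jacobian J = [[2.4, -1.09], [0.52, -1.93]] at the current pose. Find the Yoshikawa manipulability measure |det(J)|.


det(J) = 2.4*-1.93 - (-1.09)*(0.52) = -4.0652
|det(J)| = 4.0652

4.0652


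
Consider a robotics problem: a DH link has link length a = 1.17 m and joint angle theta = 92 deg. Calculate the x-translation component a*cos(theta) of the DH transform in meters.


a*cos(theta) = 1.17*cos(92 deg) = -0.0408

-0.0408 m


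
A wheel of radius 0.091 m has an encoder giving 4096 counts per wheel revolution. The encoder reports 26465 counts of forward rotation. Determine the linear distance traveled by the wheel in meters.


revs = 26465/4096 = 6.461182
d = revs * 2*pi*r = 6.461182 * 2*pi*0.091 = 3.6943

3.6943 m


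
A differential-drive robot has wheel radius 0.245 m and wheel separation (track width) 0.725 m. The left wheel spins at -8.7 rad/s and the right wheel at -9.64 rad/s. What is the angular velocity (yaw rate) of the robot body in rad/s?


omega = r*(wR - wL)/L = 0.245*(-9.64 - (-8.7))/0.725 = -0.3177

-0.3177 rad/s


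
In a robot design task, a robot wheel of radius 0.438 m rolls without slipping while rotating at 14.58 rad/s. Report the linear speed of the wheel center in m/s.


v = omega * r = 14.58 * 0.438 = 6.3860

6.3860 m/s


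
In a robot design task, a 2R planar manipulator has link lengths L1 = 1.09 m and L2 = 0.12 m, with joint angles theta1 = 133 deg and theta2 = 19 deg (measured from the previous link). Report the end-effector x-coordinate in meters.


x = L1*cos(th1) + L2*cos(th1+th2) = 1.09*cos(133 deg) + 0.12*cos(152 deg) = -0.8493

-0.8493 m


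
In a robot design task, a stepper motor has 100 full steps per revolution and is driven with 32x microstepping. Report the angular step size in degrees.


step = 360/(100*32) = 360/3200 = 0.1125

0.1125 degrees


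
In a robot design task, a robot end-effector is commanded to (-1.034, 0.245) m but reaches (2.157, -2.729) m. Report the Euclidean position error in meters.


dx = 2.157 - (-1.034) = 3.1910, dy = -2.729 - (0.245) = -2.9740
err = sqrt(10.182481 + 8.844676) = 4.3620

4.3620 m


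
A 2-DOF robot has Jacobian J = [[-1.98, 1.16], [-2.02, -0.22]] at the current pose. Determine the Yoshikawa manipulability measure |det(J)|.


det(J) = -1.98*-0.22 - (1.16)*(-2.02) = 2.7788
|det(J)| = 2.7788

2.7788


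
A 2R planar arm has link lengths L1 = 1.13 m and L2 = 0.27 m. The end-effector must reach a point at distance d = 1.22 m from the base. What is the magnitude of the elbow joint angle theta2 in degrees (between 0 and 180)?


cos(th2) = (d^2 - L1^2 - L2^2)/(2*L1*L2) = (1.22^2 - 1.13^2 - 0.27^2)/(2*1.13*0.27) = 0.22713864
th2 = acos(0.22713864) = 76.8713 deg

76.8713 degrees


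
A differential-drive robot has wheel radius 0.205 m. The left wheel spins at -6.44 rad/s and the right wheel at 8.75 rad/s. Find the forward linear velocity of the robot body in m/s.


v = r*(wR + wL)/2 = 0.205*(8.75 + -6.44)/2 = 0.2368

0.2368 m/s


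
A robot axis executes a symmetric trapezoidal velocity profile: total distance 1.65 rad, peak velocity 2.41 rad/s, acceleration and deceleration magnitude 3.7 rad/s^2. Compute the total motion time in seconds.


t_acc = v/a = 2.41/3.7 = 0.651351 s
d_acc = v^2/(2a) = 0.784878 rad (each ramp)
d_cruise = 1.65 - 2*0.784878 = 0.080244 rad
t_cruise = 0.080244/2.41 = 0.033296 s
t_total = 2*0.651351 + 0.033296 = 1.3360

1.3360 s


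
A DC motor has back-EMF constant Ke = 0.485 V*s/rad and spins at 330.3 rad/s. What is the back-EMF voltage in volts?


V_emf = Ke * omega = 0.485*330.3 = 160.1955

160.1955 V


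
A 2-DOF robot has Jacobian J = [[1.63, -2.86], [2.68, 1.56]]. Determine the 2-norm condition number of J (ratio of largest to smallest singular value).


JJ^T eigenvalues: trace(JJ^T) = 20.4525, det(JJ^T) = det(J)^2 = 104.19509776
s_max^2 = (20.4525 + sqrt(1.52436521))/2 = 10.84357593
s_min^2 = (20.4525 - sqrt(1.52436521))/2 = 9.60892407
kappa = s_max/s_min = sqrt(10.84357593/9.60892407) = 1.0623

1.0623


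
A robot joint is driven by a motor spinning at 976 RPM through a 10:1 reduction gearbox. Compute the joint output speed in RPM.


omega_joint = omega_motor / N = 976 / 10 = 97.6000

97.6000 RPM


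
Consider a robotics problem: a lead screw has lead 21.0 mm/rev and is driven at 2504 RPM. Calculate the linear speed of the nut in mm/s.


v = lead * (RPM/60) = 21.0*2504/60 = 876.4000

876.4000 mm/s


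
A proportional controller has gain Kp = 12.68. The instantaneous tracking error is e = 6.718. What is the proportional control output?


u_P = Kp * e = 12.68 * 6.718 = 85.1842

85.1842


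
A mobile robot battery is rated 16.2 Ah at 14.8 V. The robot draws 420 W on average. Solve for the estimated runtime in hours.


E = 16.2*14.8 = 239.7600 Wh
t = E/P = 239.7600/420 = 0.5709

0.5709 hours


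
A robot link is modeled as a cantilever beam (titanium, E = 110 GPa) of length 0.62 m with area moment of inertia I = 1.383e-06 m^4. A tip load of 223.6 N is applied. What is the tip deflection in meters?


delta = F*L^3/(3*E*I) = 223.6*0.62^3/(3*1.100e+11*1.383e-06)
      = 53.2901408/456390 = 1.1676e-04

1.1676e-04 m


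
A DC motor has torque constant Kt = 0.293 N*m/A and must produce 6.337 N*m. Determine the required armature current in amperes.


I = tau / Kt = 6.337/0.293 = 21.6280

21.6280 A


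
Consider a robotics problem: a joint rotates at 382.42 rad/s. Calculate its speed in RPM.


RPM = 382.42 * 60/(2*pi) = 3651.8420

3651.8420 RPM


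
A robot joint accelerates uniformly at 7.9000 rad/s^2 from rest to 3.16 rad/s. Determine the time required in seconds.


t = delta_omega / alpha = 3.16 / 7.9000 = 0.4000

0.4000 s


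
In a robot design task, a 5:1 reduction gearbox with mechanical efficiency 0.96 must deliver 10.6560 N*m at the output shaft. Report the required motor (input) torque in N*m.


tau_in = tau_out / (N * eta) = 10.6560 / (5 * 0.96) = 2.2200

2.2200 N*m


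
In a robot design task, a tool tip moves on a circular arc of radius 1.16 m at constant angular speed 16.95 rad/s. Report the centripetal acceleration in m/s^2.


a_c = omega^2 * r = 16.95^2 * 1.16 = 333.2709

333.2709 m/s^2


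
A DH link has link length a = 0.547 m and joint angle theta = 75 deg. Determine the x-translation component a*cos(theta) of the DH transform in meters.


a*cos(theta) = 0.547*cos(75 deg) = 0.1416

0.1416 m


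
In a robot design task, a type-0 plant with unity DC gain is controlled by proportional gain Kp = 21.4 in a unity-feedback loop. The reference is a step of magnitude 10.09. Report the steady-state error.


e_ss = R/(1 + Kp) = 10.09/(1 + 21.4) = 10.09/22.4000 = 0.4504

0.4504


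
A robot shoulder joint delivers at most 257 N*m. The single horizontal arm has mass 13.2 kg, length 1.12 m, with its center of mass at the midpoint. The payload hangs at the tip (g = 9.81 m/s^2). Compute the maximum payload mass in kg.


tau_arm = m_arm*g*(L/2) = 13.2*9.81*1.12/2 = 72.5155 N*m
tau_payload = tau_max - tau_arm = 257 - 72.5155 = 184.4845
m_payload = tau_payload / (g*L) = 184.4845 / (9.81*1.12) = 16.7909

16.7909 kg


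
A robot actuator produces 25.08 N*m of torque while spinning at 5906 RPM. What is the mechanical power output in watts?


omega = 5906 * 2*pi/60 = 618.474874 rad/s
P = tau * omega = 25.08 * 618.474874 = 15511.3498

15511.3498 W


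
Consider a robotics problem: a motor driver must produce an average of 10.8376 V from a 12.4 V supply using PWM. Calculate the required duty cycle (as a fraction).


D = V_avg/V_supply = 10.8376/12.4 = 0.8740

0.8740


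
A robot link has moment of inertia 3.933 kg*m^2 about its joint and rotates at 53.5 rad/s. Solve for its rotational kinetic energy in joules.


KE = (1/2)*I*omega^2 = 0.5*3.933*53.5^2 = 5628.6146

5628.6146 J


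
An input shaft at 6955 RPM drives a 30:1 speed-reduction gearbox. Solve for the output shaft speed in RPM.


omega_out = omega_in / N = 6955 / 30 = 231.8333

231.8333 RPM


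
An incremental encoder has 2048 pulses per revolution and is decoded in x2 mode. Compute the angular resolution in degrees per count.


resolution = 360 / (PPR * 2) = 360 / 4096 = 0.0879

0.0879 degrees


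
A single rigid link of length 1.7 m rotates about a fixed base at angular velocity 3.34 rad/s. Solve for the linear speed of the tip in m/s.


v = L*omega = 1.7 * 3.34 = 5.6780

5.6780 m/s


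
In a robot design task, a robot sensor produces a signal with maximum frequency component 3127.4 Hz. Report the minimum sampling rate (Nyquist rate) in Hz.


f_s,min = 2*f_max = 2*3127.4 = 6254.8000

6254.8000 Hz


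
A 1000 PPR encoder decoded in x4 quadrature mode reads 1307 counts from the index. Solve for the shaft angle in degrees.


angle = counts * 360 / (PPR*4) = 1307 * 360 / 4000 = 117.6300

117.6300 degrees


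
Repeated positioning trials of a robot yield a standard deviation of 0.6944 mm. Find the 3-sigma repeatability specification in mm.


repeatability = 3*sigma = 3*0.6944 = 2.0832

2.0832 mm


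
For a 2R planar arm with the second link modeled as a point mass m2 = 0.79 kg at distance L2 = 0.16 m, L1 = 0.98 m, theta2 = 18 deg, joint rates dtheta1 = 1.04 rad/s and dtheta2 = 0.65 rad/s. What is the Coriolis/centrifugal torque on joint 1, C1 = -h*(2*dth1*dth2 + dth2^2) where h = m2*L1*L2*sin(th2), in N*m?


h = m2*L1*L2*sin(th2) = 0.79*0.98*0.16*sin(18 deg) = 0.038279
C1 = -h*(2*1.04*0.65 + 0.65^2) = -0.038279*1.7745 = -0.0679

-0.0679 N*m


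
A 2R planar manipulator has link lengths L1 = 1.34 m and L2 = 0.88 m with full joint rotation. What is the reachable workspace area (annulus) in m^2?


r_max = L1 + L2 = 2.2200, r_min = |L1 - L2| = 0.4600
A = pi*(r_max^2 - r_min^2) = pi*(4.9284 - 0.2116) = 14.8183

14.8183 m^2


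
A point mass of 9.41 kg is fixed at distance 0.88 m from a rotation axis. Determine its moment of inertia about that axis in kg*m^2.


I = m*r^2 = 9.41*0.88^2 = 7.2871

7.2871 kg*m^2


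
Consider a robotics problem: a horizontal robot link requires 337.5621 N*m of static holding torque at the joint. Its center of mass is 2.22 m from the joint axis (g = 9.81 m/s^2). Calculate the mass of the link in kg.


m = tau / (g*L) = 337.5621 / (9.81 * 2.22) = 15.5000

15.5000 kg


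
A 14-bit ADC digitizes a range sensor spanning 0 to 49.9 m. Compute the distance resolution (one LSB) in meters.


res = range / 2^n = 49.9/2^14 = 49.9/16384 = 0.0030

0.0030 m


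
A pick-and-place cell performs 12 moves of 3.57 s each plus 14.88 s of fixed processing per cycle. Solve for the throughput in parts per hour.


T_cycle = 12*3.57 + 14.88 = 57.7200 s
rate = 3600/T = 62.3701

62.3701 parts/hour


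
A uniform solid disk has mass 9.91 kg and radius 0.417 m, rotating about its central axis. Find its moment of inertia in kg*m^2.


I = (1/2)*m*R^2 = 0.5*9.91*0.417^2 = 0.8616

0.8616 kg*m^2


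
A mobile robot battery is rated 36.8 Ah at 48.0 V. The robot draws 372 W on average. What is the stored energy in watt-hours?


E = capacity * V = 36.8*48.0 = 1766.4000

1766.4000 Wh


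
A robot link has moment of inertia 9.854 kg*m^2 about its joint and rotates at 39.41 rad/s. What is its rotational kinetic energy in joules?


KE = (1/2)*I*omega^2 = 0.5*9.854*39.41^2 = 7652.3607

7652.3607 J


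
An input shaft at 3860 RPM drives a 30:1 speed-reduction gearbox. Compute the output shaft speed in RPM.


omega_out = omega_in / N = 3860 / 30 = 128.6667

128.6667 RPM


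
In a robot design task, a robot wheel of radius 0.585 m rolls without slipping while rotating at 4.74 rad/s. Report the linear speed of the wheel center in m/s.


v = omega * r = 4.74 * 0.585 = 2.7729

2.7729 m/s


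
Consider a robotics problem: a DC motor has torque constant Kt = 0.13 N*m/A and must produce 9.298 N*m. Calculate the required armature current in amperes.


I = tau / Kt = 9.298/0.13 = 71.5231

71.5231 A


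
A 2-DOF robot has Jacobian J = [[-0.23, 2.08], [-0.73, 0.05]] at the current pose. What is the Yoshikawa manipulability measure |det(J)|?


det(J) = -0.23*0.05 - (2.08)*(-0.73) = 1.5069
|det(J)| = 1.5069

1.5069


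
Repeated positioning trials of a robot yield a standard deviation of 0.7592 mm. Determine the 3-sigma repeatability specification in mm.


repeatability = 3*sigma = 3*0.7592 = 2.2776

2.2776 mm


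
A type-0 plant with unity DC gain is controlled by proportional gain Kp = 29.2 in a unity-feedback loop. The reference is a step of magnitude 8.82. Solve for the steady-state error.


e_ss = R/(1 + Kp) = 8.82/(1 + 29.2) = 8.82/30.2000 = 0.2921

0.2921


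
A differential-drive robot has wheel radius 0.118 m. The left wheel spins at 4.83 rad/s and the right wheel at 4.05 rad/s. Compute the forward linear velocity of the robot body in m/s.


v = r*(wR + wL)/2 = 0.118*(4.05 + 4.83)/2 = 0.5239

0.5239 m/s


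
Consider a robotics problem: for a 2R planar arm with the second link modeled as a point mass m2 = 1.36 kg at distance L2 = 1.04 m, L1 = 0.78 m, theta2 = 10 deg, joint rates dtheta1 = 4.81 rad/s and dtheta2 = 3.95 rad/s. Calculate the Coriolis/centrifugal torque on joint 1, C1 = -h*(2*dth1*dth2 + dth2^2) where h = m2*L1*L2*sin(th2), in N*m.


h = m2*L1*L2*sin(th2) = 1.36*0.78*1.04*sin(10 deg) = 0.191574
C1 = -h*(2*4.81*3.95 + 3.95^2) = -0.191574*53.6015 = -10.2687

-10.2687 N*m


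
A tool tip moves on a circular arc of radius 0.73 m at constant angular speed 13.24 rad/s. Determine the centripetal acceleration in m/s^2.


a_c = omega^2 * r = 13.24^2 * 0.73 = 127.9672

127.9672 m/s^2


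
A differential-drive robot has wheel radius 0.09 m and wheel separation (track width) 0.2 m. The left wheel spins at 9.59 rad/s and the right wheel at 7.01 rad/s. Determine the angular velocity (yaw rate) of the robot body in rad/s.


omega = r*(wR - wL)/L = 0.09*(7.01 - (9.59))/0.2 = -1.1610

-1.1610 rad/s


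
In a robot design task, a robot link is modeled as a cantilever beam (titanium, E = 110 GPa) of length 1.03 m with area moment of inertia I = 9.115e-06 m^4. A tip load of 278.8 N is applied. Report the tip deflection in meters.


delta = F*L^3/(3*E*I) = 278.8*1.03^3/(3*1.100e+11*9.115e-06)
      = 304.6522876/3007950 = 1.0128e-04

1.0128e-04 m


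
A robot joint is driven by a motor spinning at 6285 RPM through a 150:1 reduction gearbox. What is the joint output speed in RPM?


omega_joint = omega_motor / N = 6285 / 150 = 41.9000

41.9000 RPM


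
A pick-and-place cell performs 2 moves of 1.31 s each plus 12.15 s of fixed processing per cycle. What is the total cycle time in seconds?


T = 2*1.31 + 12.15 = 14.7700

14.7700 s


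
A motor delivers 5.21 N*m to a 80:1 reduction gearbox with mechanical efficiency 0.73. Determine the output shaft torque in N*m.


tau_out = tau_in * N * eta = 5.21 * 80 * 0.73 = 304.2640

304.2640 N*m


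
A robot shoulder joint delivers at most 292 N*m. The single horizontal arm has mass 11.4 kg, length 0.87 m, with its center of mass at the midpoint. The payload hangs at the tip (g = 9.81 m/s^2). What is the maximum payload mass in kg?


tau_arm = m_arm*g*(L/2) = 11.4*9.81*0.87/2 = 48.6478 N*m
tau_payload = tau_max - tau_arm = 292 - 48.6478 = 243.3522
m_payload = tau_payload / (g*L) = 243.3522 / (9.81*0.87) = 28.5133

28.5133 kg


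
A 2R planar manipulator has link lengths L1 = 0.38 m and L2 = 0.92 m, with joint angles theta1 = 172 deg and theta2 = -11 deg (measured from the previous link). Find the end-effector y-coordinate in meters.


y = L1*sin(th1) + L2*sin(th1+th2) = 0.38*sin(172 deg) + 0.92*sin(161 deg) = 0.3524

0.3524 m


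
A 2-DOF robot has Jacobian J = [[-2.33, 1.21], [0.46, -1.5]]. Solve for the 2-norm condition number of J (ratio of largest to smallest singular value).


JJ^T eigenvalues: trace(JJ^T) = 9.3546, det(JJ^T) = det(J)^2 = 8.63419456
s_max^2 = (9.3546 + sqrt(52.97176292))/2 = 8.31638515
s_min^2 = (9.3546 - sqrt(52.97176292))/2 = 1.03821485
kappa = s_max/s_min = sqrt(8.31638515/1.03821485) = 2.8302

2.8302


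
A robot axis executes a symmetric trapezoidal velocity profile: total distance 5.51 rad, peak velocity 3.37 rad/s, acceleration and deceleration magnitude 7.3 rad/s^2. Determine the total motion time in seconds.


t_acc = v/a = 3.37/7.3 = 0.461644 s
d_acc = v^2/(2a) = 0.777870 rad (each ramp)
d_cruise = 5.51 - 2*0.777870 = 3.954260 rad
t_cruise = 3.954260/3.37 = 1.173371 s
t_total = 2*0.461644 + 1.173371 = 2.0967

2.0967 s


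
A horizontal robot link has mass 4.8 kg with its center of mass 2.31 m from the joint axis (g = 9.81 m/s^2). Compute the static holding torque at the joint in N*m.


tau = m*g*L = 4.8 * 9.81 * 2.31 = 108.7733

108.7733 N*m


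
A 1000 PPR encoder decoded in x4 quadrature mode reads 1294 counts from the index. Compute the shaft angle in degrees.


angle = counts * 360 / (PPR*4) = 1294 * 360 / 4000 = 116.4600

116.4600 degrees


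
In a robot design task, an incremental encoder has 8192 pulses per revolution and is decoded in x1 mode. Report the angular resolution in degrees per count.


resolution = 360 / (PPR * 1) = 360 / 8192 = 0.0439

0.0439 degrees


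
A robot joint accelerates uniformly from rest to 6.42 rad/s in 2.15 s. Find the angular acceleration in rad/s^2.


alpha = delta_omega / t = 6.42 / 2.15 = 2.9860

2.9860 rad/s^2


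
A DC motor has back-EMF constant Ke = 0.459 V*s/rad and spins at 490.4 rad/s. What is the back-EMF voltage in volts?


V_emf = Ke * omega = 0.459*490.4 = 225.0936

225.0936 V


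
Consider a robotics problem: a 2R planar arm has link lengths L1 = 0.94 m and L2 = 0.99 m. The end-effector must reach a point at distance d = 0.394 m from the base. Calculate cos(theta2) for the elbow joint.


cos(th2) = (d^2 - L1^2 - L2^2)/(2*L1*L2) = (0.394^2 - 0.94^2 - 0.99^2)/(2*0.94*0.99) = -0.9179

-0.9179


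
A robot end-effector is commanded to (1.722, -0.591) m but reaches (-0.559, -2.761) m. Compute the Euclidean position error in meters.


dx = -0.559 - (1.722) = -2.2810, dy = -2.761 - (-0.591) = -2.1700
err = sqrt(5.202961 + 4.708900) = 3.1483

3.1483 m


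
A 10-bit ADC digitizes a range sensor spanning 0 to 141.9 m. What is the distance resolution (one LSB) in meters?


res = range / 2^n = 141.9/2^10 = 141.9/1024 = 0.1386

0.1386 m


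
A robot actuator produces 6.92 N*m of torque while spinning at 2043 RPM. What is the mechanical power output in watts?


omega = 2043 * 2*pi/60 = 213.942460 rad/s
P = tau * omega = 6.92 * 213.942460 = 1480.4818

1480.4818 W


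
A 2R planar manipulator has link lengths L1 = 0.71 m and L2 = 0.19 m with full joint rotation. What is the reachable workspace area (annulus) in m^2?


r_max = L1 + L2 = 0.9000, r_min = |L1 - L2| = 0.5200
A = pi*(r_max^2 - r_min^2) = pi*(0.8100 - 0.2704) = 1.6952

1.6952 m^2


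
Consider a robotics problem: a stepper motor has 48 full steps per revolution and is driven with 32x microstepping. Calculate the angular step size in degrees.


step = 360/(48*32) = 360/1536 = 0.2344

0.2344 degrees


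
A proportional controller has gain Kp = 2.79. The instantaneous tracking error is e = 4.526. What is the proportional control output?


u_P = Kp * e = 2.79 * 4.526 = 12.6275

12.6275


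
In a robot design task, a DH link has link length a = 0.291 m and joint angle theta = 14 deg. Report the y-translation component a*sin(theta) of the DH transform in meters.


a*sin(theta) = 0.291*sin(14 deg) = 0.0704

0.0704 m


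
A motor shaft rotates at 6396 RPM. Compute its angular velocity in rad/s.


omega = 6396 * 2*pi/60 = 669.7876

669.7876 rad/s


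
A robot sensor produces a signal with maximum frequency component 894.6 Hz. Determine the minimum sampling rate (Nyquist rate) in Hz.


f_s,min = 2*f_max = 2*894.6 = 1789.2000

1789.2000 Hz


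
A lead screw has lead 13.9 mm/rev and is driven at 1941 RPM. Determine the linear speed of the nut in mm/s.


v = lead * (RPM/60) = 13.9*1941/60 = 449.6650

449.6650 mm/s


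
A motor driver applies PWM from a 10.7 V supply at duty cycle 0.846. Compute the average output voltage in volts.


V_avg = V_supply * D = 10.7*0.846 = 9.0522

9.0522 V


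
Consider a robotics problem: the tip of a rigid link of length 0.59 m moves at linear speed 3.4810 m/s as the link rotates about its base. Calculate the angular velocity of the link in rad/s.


omega = v / L = 3.4810 / 0.59 = 5.9000

5.9000 rad/s


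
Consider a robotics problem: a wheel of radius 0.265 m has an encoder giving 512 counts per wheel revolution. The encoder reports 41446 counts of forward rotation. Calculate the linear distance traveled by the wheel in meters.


revs = 41446/512 = 80.949219
d = revs * 2*pi*r = 80.949219 * 2*pi*0.265 = 134.7840

134.7840 m


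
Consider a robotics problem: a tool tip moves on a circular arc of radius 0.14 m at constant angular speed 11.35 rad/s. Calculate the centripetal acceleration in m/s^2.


a_c = omega^2 * r = 11.35^2 * 0.14 = 18.0352

18.0352 m/s^2


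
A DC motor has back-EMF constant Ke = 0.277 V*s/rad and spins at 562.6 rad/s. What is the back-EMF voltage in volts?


V_emf = Ke * omega = 0.277*562.6 = 155.8402

155.8402 V


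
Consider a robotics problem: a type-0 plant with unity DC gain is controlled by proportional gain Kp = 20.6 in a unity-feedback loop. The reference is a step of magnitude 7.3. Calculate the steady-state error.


e_ss = R/(1 + Kp) = 7.3/(1 + 20.6) = 7.3/21.6000 = 0.3380

0.3380


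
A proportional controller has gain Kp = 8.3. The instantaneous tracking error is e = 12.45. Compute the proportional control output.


u_P = Kp * e = 8.3 * 12.45 = 103.3350

103.3350


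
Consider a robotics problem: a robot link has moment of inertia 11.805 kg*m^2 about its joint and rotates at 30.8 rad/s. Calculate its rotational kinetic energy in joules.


KE = (1/2)*I*omega^2 = 0.5*11.805*30.8^2 = 5599.3476

5599.3476 J


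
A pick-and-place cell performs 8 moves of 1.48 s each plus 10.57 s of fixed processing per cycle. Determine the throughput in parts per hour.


T_cycle = 8*1.48 + 10.57 = 22.4100 s
rate = 3600/T = 160.6426

160.6426 parts/hour


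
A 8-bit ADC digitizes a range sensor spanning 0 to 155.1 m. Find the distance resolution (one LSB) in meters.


res = range / 2^n = 155.1/2^8 = 155.1/256 = 0.6059

0.6059 m


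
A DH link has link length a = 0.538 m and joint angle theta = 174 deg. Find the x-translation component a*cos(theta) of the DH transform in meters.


a*cos(theta) = 0.538*cos(174 deg) = -0.5351

-0.5351 m


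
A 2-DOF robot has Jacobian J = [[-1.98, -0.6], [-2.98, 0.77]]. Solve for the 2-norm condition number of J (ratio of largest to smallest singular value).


JJ^T eigenvalues: trace(JJ^T) = 13.7537, det(JJ^T) = det(J)^2 = 10.97331876
s_max^2 = (13.7537 + sqrt(145.27098865))/2 = 12.90327076
s_min^2 = (13.7537 - sqrt(145.27098865))/2 = 0.85042924
kappa = s_max/s_min = sqrt(12.90327076/0.85042924) = 3.8952

3.8952


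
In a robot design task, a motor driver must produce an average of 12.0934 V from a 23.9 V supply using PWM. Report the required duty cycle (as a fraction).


D = V_avg/V_supply = 12.0934/23.9 = 0.5060

0.5060


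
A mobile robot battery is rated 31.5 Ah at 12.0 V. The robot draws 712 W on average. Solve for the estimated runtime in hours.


E = 31.5*12.0 = 378.0000 Wh
t = E/P = 378.0000/712 = 0.5309

0.5309 hours


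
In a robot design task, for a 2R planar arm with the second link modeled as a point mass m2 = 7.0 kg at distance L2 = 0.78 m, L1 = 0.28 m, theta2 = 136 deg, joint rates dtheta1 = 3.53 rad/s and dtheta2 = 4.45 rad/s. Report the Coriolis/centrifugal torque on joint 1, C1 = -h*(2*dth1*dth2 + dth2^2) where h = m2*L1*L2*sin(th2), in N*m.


h = m2*L1*L2*sin(th2) = 7.0*0.28*0.78*sin(136 deg) = 1.061994
C1 = -h*(2*3.53*4.45 + 4.45^2) = -1.061994*51.2195 = -54.3948

-54.3948 N*m


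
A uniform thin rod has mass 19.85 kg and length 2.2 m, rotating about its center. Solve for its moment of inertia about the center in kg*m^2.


I = (1/12)*m*L^2 = (1/12)*19.85*2.2^2 = 8.0062

8.0062 kg*m^2


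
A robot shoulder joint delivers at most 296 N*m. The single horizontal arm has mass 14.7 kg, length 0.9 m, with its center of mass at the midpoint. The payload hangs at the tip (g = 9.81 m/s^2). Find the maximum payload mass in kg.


tau_arm = m_arm*g*(L/2) = 14.7*9.81*0.9/2 = 64.8932 N*m
tau_payload = tau_max - tau_arm = 296 - 64.8932 = 231.1068
m_payload = tau_payload / (g*L) = 231.1068 / (9.81*0.9) = 26.1759

26.1759 kg


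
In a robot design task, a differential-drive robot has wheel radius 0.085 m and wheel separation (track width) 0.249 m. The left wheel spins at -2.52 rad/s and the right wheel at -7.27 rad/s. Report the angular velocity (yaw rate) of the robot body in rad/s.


omega = r*(wR - wL)/L = 0.085*(-7.27 - (-2.52))/0.249 = -1.6215

-1.6215 rad/s


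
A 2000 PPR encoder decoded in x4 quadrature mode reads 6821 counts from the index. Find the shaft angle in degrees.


angle = counts * 360 / (PPR*4) = 6821 * 360 / 8000 = 306.9450

306.9450 degrees


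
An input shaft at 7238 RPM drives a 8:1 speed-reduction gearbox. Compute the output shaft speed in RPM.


omega_out = omega_in / N = 7238 / 8 = 904.7500

904.7500 RPM


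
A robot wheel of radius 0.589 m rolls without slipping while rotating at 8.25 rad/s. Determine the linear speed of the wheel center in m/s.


v = omega * r = 8.25 * 0.589 = 4.8592

4.8592 m/s


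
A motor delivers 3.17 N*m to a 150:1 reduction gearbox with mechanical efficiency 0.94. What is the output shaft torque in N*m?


tau_out = tau_in * N * eta = 3.17 * 150 * 0.94 = 446.9700

446.9700 N*m


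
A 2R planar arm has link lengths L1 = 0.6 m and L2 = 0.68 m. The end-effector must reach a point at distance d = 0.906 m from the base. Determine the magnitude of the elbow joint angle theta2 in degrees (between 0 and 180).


cos(th2) = (d^2 - L1^2 - L2^2)/(2*L1*L2) = (0.906^2 - 0.6^2 - 0.68^2)/(2*0.6*0.68) = -0.00191667
th2 = acos(-0.00191667) = 90.1098 deg

90.1098 degrees


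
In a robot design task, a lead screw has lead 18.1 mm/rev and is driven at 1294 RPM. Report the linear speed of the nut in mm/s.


v = lead * (RPM/60) = 18.1*1294/60 = 390.3567

390.3567 mm/s


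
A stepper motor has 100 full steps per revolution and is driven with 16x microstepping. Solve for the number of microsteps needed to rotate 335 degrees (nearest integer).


step_size = 360/(100*16) = 360/1600 = 0.225000 deg
n = 335/(360/1600) = 335*1600/360 = 1488.8889 -> 1489

1489 steps


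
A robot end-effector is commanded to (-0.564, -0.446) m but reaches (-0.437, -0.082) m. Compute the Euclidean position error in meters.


dx = -0.437 - (-0.564) = 0.1270, dy = -0.082 - (-0.446) = 0.3640
err = sqrt(0.016129 + 0.132496) = 0.3855

0.3855 m


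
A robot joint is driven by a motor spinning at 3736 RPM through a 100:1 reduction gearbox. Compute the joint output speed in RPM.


omega_joint = omega_motor / N = 3736 / 100 = 37.3600

37.3600 RPM


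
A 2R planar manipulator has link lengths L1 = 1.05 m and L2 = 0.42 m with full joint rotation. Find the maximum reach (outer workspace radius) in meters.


r_max = L1 + L2 = 1.05 + 0.42 = 1.4700

1.4700 m


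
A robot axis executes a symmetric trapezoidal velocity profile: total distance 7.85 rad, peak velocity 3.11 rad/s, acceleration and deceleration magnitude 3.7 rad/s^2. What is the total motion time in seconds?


t_acc = v/a = 3.11/3.7 = 0.840541 s
d_acc = v^2/(2a) = 1.307041 rad (each ramp)
d_cruise = 7.85 - 2*1.307041 = 5.235918 rad
t_cruise = 5.235918/3.11 = 1.683575 s
t_total = 2*0.840541 + 1.683575 = 3.3647

3.3647 s


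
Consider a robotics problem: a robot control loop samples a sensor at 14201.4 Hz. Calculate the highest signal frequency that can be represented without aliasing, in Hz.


f_max = f_s/2 = 14201.4/2 = 7100.7000

7100.7000 Hz


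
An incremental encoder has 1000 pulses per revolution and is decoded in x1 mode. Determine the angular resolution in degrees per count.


resolution = 360 / (PPR * 1) = 360 / 1000 = 0.3600

0.3600 degrees


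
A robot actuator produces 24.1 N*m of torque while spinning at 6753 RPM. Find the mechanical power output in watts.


omega = 6753 * 2*pi/60 = 707.172506 rad/s
P = tau * omega = 24.1 * 707.172506 = 17042.8574

17042.8574 W


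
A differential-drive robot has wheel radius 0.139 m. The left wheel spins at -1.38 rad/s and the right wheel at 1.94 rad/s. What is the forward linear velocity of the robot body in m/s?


v = r*(wR + wL)/2 = 0.139*(1.94 + -1.38)/2 = 0.0389

0.0389 m/s


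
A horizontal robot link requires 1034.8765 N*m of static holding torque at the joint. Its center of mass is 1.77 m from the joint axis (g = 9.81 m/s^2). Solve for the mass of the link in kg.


m = tau / (g*L) = 1034.8765 / (9.81 * 1.77) = 59.6000

59.6000 kg


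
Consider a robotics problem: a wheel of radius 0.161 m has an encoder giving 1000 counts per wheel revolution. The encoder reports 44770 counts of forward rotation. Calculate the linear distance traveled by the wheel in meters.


revs = 44770/1000 = 44.770000
d = revs * 2*pi*r = 44.770000 * 2*pi*0.161 = 45.2890

45.2890 m


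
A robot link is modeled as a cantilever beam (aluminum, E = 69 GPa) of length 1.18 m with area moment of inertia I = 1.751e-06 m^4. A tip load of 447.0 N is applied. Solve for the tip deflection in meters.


delta = F*L^3/(3*E*I) = 447.0*1.18^3/(3*6.900e+10*1.751e-06)
      = 734.435304/362457 = 0.0020

0.0020 m


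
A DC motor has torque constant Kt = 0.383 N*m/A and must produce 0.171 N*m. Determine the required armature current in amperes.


I = tau / Kt = 0.171/0.383 = 0.4465

0.4465 A


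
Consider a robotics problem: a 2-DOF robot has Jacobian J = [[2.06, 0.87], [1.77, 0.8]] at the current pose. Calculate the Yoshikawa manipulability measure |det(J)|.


det(J) = 2.06*0.8 - (0.87)*(1.77) = 0.1081
|det(J)| = 0.1081

0.1081


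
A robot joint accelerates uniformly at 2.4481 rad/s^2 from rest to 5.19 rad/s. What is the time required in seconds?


t = delta_omega / alpha = 5.19 / 2.4481 = 2.1200

2.1200 s


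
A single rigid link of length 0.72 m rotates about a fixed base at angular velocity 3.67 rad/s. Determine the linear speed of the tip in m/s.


v = L*omega = 0.72 * 3.67 = 2.6424

2.6424 m/s


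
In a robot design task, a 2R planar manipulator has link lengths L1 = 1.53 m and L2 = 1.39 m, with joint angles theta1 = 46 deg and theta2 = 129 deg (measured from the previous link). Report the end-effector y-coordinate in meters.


y = L1*sin(th1) + L2*sin(th1+th2) = 1.53*sin(46 deg) + 1.39*sin(175 deg) = 1.2217

1.2217 m


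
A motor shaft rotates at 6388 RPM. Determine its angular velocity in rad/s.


omega = 6388 * 2*pi/60 = 668.9498

668.9498 rad/s


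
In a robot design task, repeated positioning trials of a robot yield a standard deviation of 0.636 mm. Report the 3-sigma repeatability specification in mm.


repeatability = 3*sigma = 3*0.636 = 1.9080

1.9080 mm


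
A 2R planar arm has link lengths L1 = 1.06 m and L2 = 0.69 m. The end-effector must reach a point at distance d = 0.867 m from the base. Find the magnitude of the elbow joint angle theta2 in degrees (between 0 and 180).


cos(th2) = (d^2 - L1^2 - L2^2)/(2*L1*L2) = (0.867^2 - 1.06^2 - 0.69^2)/(2*1.06*0.69) = -0.57971766
th2 = acos(-0.57971766) = 125.4307 deg

125.4307 degrees


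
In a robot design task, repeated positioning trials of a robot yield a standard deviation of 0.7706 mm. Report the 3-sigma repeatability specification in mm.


repeatability = 3*sigma = 3*0.7706 = 2.3118

2.3118 mm


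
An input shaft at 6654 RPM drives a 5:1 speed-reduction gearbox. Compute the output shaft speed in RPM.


omega_out = omega_in / N = 6654 / 5 = 1330.8000

1330.8000 RPM


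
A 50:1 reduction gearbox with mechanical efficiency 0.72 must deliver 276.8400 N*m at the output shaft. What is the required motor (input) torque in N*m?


tau_in = tau_out / (N * eta) = 276.8400 / (50 * 0.72) = 7.6900

7.6900 N*m


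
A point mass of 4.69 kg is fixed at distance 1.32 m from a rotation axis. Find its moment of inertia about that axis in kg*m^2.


I = m*r^2 = 4.69*1.32^2 = 8.1719

8.1719 kg*m^2


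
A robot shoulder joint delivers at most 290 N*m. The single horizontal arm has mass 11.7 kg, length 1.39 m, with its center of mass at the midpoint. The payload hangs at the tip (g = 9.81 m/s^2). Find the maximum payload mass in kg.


tau_arm = m_arm*g*(L/2) = 11.7*9.81*1.39/2 = 79.7700 N*m
tau_payload = tau_max - tau_arm = 290 - 79.7700 = 210.2300
m_payload = tau_payload / (g*L) = 210.2300 / (9.81*1.39) = 15.4174

15.4174 kg


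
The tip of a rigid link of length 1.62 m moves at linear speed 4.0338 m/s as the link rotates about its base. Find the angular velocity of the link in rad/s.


omega = v / L = 4.0338 / 1.62 = 2.4900

2.4900 rad/s


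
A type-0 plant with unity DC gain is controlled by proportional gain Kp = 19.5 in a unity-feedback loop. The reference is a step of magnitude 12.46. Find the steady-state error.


e_ss = R/(1 + Kp) = 12.46/(1 + 19.5) = 12.46/20.5000 = 0.6078

0.6078


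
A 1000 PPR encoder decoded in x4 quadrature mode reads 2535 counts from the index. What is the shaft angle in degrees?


angle = counts * 360 / (PPR*4) = 2535 * 360 / 4000 = 228.1500

228.1500 degrees


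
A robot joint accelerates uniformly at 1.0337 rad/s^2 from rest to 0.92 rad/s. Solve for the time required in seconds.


t = delta_omega / alpha = 0.92 / 1.0337 = 0.8900

0.8900 s


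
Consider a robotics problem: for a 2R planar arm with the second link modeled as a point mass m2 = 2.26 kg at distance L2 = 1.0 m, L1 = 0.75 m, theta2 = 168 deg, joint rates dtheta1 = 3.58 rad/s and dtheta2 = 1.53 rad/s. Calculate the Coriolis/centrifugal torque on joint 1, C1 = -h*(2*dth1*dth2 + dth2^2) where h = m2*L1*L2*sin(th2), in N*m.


h = m2*L1*L2*sin(th2) = 2.26*0.75*1.0*sin(168 deg) = 0.352410
C1 = -h*(2*3.58*1.53 + 1.53^2) = -0.352410*13.2957 = -4.6855

-4.6855 N*m


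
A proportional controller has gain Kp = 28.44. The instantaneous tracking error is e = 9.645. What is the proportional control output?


u_P = Kp * e = 28.44 * 9.645 = 274.3038

274.3038


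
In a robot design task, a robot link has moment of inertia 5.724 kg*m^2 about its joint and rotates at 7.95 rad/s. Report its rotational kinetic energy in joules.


KE = (1/2)*I*omega^2 = 0.5*5.724*7.95^2 = 180.8856

180.8856 J


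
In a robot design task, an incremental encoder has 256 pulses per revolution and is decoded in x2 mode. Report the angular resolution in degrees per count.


resolution = 360 / (PPR * 2) = 360 / 512 = 0.7031

0.7031 degrees


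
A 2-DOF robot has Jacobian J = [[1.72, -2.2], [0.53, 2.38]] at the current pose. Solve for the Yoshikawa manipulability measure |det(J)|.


det(J) = 1.72*2.38 - (-2.2)*(0.53) = 5.2596
|det(J)| = 5.2596

5.2596


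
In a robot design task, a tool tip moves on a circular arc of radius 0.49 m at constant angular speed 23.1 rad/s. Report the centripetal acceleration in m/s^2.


a_c = omega^2 * r = 23.1^2 * 0.49 = 261.4689

261.4689 m/s^2


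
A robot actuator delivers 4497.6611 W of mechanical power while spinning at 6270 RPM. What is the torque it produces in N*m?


omega = 6270 * 2*pi/60 = 656.592865 rad/s
tau = P / omega = 4497.6611 / 656.592865 = 6.8500

6.8500 N*m


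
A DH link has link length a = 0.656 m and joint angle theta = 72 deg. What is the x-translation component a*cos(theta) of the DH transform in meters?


a*cos(theta) = 0.656*cos(72 deg) = 0.2027

0.2027 m


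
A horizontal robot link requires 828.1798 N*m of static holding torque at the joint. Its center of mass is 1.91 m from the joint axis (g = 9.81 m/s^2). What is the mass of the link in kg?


m = tau / (g*L) = 828.1798 / (9.81 * 1.91) = 44.2000

44.2000 kg


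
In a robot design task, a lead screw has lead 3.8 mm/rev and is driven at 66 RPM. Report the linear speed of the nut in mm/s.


v = lead * (RPM/60) = 3.8*66/60 = 4.1800

4.1800 mm/s


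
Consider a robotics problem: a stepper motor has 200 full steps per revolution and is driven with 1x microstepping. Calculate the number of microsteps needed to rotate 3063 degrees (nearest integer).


step_size = 360/(200*1) = 360/200 = 1.800000 deg
n = 3063/(360/200) = 3063*200/360 = 1701.6667 -> 1702

1702 steps


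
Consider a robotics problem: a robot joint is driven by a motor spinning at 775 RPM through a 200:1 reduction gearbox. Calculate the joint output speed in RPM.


omega_joint = omega_motor / N = 775 / 200 = 3.8750

3.8750 RPM


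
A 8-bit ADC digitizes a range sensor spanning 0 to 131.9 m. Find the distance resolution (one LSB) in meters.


res = range / 2^n = 131.9/2^8 = 131.9/256 = 0.5152

0.5152 m


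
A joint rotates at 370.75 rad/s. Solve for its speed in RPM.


RPM = 370.75 * 60/(2*pi) = 3540.4017

3540.4017 RPM


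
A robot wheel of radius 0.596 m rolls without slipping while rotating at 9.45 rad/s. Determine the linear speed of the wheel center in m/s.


v = omega * r = 9.45 * 0.596 = 5.6322

5.6322 m/s


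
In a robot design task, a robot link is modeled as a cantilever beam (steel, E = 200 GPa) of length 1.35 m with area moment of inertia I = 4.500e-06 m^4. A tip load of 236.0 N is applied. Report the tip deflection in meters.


delta = F*L^3/(3*E*I) = 236.0*1.35^3/(3*2.000e+11*4.500e-06)
      = 580.6485/2700000 = 2.1505e-04

2.1505e-04 m


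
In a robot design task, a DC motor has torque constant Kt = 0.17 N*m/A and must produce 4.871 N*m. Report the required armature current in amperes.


I = tau / Kt = 4.871/0.17 = 28.6529

28.6529 A


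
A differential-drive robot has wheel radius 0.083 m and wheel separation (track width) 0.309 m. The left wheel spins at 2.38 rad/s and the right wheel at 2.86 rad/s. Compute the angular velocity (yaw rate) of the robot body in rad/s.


omega = r*(wR - wL)/L = 0.083*(2.86 - (2.38))/0.309 = 0.1289

0.1289 rad/s


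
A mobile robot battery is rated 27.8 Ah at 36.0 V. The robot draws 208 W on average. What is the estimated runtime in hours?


E = 27.8*36.0 = 1000.8000 Wh
t = E/P = 1000.8000/208 = 4.8115

4.8115 hours


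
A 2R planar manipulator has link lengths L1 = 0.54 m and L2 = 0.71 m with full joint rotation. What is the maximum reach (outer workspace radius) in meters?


r_max = L1 + L2 = 0.54 + 0.71 = 1.2500

1.2500 m


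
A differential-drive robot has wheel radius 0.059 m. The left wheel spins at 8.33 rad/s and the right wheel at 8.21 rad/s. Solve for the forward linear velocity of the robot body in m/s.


v = r*(wR + wL)/2 = 0.059*(8.21 + 8.33)/2 = 0.4879

0.4879 m/s


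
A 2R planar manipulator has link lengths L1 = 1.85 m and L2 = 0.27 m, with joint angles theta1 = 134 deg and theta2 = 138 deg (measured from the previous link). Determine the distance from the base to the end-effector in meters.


x = L1*cos(th1) + L2*cos(th1+th2) = -1.275695
y = L1*sin(th1) + L2*sin(th1+th2) = 1.060943
d = sqrt(x^2 + y^2) = sqrt(1.627398 + 1.125600) = 1.6592

1.6592 m


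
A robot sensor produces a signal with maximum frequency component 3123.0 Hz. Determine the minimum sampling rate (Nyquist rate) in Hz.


f_s,min = 2*f_max = 2*3123.0 = 6246.0000

6246.0000 Hz
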